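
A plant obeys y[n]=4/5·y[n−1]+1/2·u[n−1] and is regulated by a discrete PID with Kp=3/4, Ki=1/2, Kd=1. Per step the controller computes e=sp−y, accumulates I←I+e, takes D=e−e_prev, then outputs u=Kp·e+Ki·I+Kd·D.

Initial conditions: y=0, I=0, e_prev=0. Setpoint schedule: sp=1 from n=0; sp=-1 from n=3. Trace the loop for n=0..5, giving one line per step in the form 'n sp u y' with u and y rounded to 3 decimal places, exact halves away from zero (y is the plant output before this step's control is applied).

0 1 2.250 0.000
1 1 -0.781 1.125
2 1 1.666 0.509
3 -1 -4.849 1.241
4 -1 2.775 -1.432
5 -1 -3.448 0.242

(exact arithmetic carried between steps; '≈' marks a value shown rounded to 6 d.p. or computed from one; I and e_prev carry over from the previous line; the table rounds u and y to 3 d.p., halves away from zero)
n=0: y=0, sp=1, e=sp−y=1; I=1, D=e−e_prev=1; u=3/4·1+1/2·1+1·1=2.25; next y=4/5·0+1/2·2.25=1.125
n=1: y=1.125, sp=1, e=sp−y=-0.125; I=0.875, D=e−e_prev=-1.125; u=3/4·(-0.125)+1/2·0.875+1·(-1.125)=-0.78125; next y=4/5·1.125+1/2·(-0.78125)=0.509375
n=2: y=0.509375, sp=1, e=sp−y=0.490625; I=1.365625, D=e−e_prev=0.615625; u=3/4·0.490625+1/2·1.365625+1·0.615625≈1.666406; next y=4/5·0.509375+1/2·1.666406≈1.240703
n=3: y≈1.240703, sp=-1, e=sp−y≈-2.240703; I≈-0.875078, D=e−e_prev≈-2.731328; u=3/4·(-2.240703)+1/2·(-0.875078)+1·(-2.731328)≈-4.849395; next y=4/5·1.240703+1/2·(-4.849395)≈-1.432135
n=4: y≈-1.432135, sp=-1, e=sp−y≈0.432135; I≈-0.442943, D=e−e_prev≈2.672838; u=3/4·0.432135+1/2·(-0.442943)+1·2.672838≈2.775467; next y=4/5·(-1.432135)+1/2·2.775467≈0.242026
n=5: y≈0.242026, sp=-1, e=sp−y≈-1.242026; I≈-1.684969, D=e−e_prev≈-1.674161; u=3/4·(-1.242026)+1/2·(-1.684969)+1·(-1.674161)≈-3.448165; next y=4/5·0.242026+1/2·(-3.448165)≈-1.530462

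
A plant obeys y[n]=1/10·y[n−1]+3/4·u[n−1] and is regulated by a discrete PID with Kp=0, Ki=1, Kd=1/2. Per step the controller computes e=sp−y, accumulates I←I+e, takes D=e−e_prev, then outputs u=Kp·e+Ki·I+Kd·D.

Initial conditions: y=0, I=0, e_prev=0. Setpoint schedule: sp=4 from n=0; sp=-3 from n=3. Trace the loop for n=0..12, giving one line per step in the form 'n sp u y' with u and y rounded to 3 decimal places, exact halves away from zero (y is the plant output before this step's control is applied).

(exact arithmetic carried between steps; '≈' marks a value shown rounded to 6 d.p. or computed from one; I and e_prev carry over from the previous line; the table rounds u and y to 3 d.p., halves away from zero)
n=0: y=0, sp=4, e=sp−y=4; I=4, D=e−e_prev=4; u=0·4+1·4+1/2·4=6; next y=1/10·0+3/4·6=4.5
n=1: y=4.5, sp=4, e=sp−y=-0.5; I=3.5, D=e−e_prev=-4.5; u=0·(-0.5)+1·3.5+1/2·(-4.5)=1.25; next y=1/10·4.5+3/4·1.25=1.3875
n=2: y=1.3875, sp=4, e=sp−y=2.6125; I=6.1125, D=e−e_prev=3.1125; u=0·2.6125+1·6.1125+1/2·3.1125=7.66875; next y=1/10·1.3875+3/4·7.66875≈5.890313
n=3: y≈5.890313, sp=-3, e=sp−y≈-8.890313; I≈-2.777813, D=e−e_prev≈-11.502813; u=0·(-8.890313)+1·(-2.777813)+1/2·(-11.502813)≈-8.529219; next y=1/10·5.890313+3/4·(-8.529219)≈-5.807883
n=4: y≈-5.807883, sp=-3, e=sp−y≈2.807883; I≈0.030070, D=e−e_prev≈11.698195; u=0·2.807883+1·0.030070+1/2·11.698195≈5.879168; next y=1/10·(-5.807883)+3/4·5.879168≈3.828588
n=5: y≈3.828588, sp=-3, e=sp−y≈-6.828588; I≈-6.798517, D=e−e_prev≈-9.636471; u=0·(-6.828588)+1·(-6.798517)+1/2·(-9.636471)≈-11.616753; next y=1/10·3.828588+3/4·(-11.616753)≈-8.329706
n=6: y≈-8.329706, sp=-3, e=sp−y≈5.329706; I≈-1.468812, D=e−e_prev≈12.158293; u=0·5.329706+1·(-1.468812)+1/2·12.158293≈4.610335; next y=1/10·(-8.329706)+3/4·4.610335≈2.624781
n=7: y≈2.624781, sp=-3, e=sp−y≈-5.624781; I≈-7.093592, D=e−e_prev≈-10.954486; u=0·(-5.624781)+1·(-7.093592)+1/2·(-10.954486)≈-12.570836; next y=1/10·2.624781+3/4·(-12.570836)≈-9.165649
n=8: y≈-9.165649, sp=-3, e=sp−y≈6.165649; I≈-0.927944, D=e−e_prev≈11.790429; u=0·6.165649+1·(-0.927944)+1/2·11.790429≈4.967271; next y=1/10·(-9.165649)+3/4·4.967271≈2.808888
n=9: y≈2.808888, sp=-3, e=sp−y≈-5.808888; I≈-6.736832, D=e−e_prev≈-11.974537; u=0·(-5.808888)+1·(-6.736832)+1/2·(-11.974537)≈-12.724101; next y=1/10·2.808888+3/4·(-12.724101)≈-9.262187
n=10: y≈-9.262187, sp=-3, e=sp−y≈6.262187; I≈-0.474646, D=e−e_prev≈12.071075; u=0·6.262187+1·(-0.474646)+1/2·12.071075≈5.560892; next y=1/10·(-9.262187)+3/4·5.560892≈3.244450
n=11: y≈3.244450, sp=-3, e=sp−y≈-6.244450; I≈-6.719096, D=e−e_prev≈-12.506637; u=0·(-6.244450)+1·(-6.719096)+1/2·(-12.506637)≈-12.972414; next y=1/10·3.244450+3/4·(-12.972414)≈-9.404866
n=12: y≈-9.404866, sp=-3, e=sp−y≈6.404866; I≈-0.314230, D=e−e_prev≈12.649316; u=0·6.404866+1·(-0.314230)+1/2·12.649316≈6.010428; next y=1/10·(-9.404866)+3/4·6.010428≈3.567334

0 4 6.000 0.000
1 4 1.250 4.500
2 4 7.669 1.388
3 -3 -8.529 5.890
4 -3 5.879 -5.808
5 -3 -11.617 3.829
6 -3 4.610 -8.330
7 -3 -12.571 2.625
8 -3 4.967 -9.166
9 -3 -12.724 2.809
10 -3 5.561 -9.262
11 -3 -12.972 3.244
12 -3 6.010 -9.405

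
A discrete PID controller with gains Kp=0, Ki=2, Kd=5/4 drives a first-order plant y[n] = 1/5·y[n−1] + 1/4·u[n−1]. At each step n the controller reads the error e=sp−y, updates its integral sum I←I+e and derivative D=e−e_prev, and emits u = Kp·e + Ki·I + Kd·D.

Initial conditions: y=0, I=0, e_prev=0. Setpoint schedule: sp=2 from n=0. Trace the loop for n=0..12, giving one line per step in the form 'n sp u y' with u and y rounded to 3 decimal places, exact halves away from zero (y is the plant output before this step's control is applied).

0 2 6.500 0.000
1 2 2.719 1.625
2 2 7.516 1.005
3 2 5.237 2.080
4 2 7.574 1.725
5 2 6.012 2.239
6 2 7.112 1.951
7 2 6.144 2.168
8 2 6.725 1.970
9 2 6.195 2.075
10 2 6.538 1.964
11 2 6.265 2.027
12 2 6.471 1.972

(exact arithmetic carried between steps; '≈' marks a value shown rounded to 6 d.p. or computed from one; I and e_prev carry over from the previous line; the table rounds u and y to 3 d.p., halves away from zero)
n=0: y=0, sp=2, e=sp−y=2; I=2, D=e−e_prev=2; u=0·2+2·2+5/4·2=6.5; next y=1/5·0+1/4·6.5=1.625
n=1: y=1.625, sp=2, e=sp−y=0.375; I=2.375, D=e−e_prev=-1.625; u=0·0.375+2·2.375+5/4·(-1.625)=2.71875; next y=1/5·1.625+1/4·2.71875≈1.004688
n=2: y≈1.004688, sp=2, e=sp−y≈0.995313; I≈3.370313, D=e−e_prev≈0.620313; u=0·0.995313+2·3.370313+5/4·0.620313≈7.516016; next y=1/5·1.004688+1/4·7.516016≈2.079941
n=3: y≈2.079941, sp=2, e=sp−y≈-0.079941; I≈3.290371, D=e−e_prev≈-1.075254; u=0·(-0.079941)+2·3.290371+5/4·(-1.075254)≈5.236675; next y=1/5·2.079941+1/4·5.236675≈1.725157
n=4: y≈1.725157, sp=2, e=sp−y≈0.274843; I≈3.565214, D=e−e_prev≈0.354784; u=0·0.274843+2·3.565214+5/4·0.354784≈7.573909; next y=1/5·1.725157+1/4·7.573909≈2.238509
n=5: y≈2.238509, sp=2, e=sp−y≈-0.238509; I≈3.326706, D=e−e_prev≈-0.513352; u=0·(-0.238509)+2·3.326706+5/4·(-0.513352)≈6.011722; next y=1/5·2.238509+1/4·6.011722≈1.950632
n=6: y≈1.950632, sp=2, e=sp−y≈0.049368; I≈3.376073, D=e−e_prev≈0.287876; u=0·0.049368+2·3.376073+5/4·0.287876≈7.111992; next y=1/5·1.950632+1/4·7.111992≈2.168125
n=7: y≈2.168125, sp=2, e=sp−y≈-0.168125; I≈3.207949, D=e−e_prev≈-0.217492; u=0·(-0.168125)+2·3.207949+5/4·(-0.217492)≈6.144032; next y=1/5·2.168125+1/4·6.144032≈1.969633
n=8: y≈1.969633, sp=2, e=sp−y≈0.030367; I≈3.238316, D=e−e_prev≈0.198492; u=0·0.030367+2·3.238316+5/4·0.198492≈6.724746; next y=1/5·1.969633+1/4·6.724746≈2.075113
n=9: y≈2.075113, sp=2, e=sp−y≈-0.075113; I≈3.163203, D=e−e_prev≈-0.105480; u=0·(-0.075113)+2·3.163203+5/4·(-0.105480)≈6.194555; next y=1/5·2.075113+1/4·6.194555≈1.963661
n=10: y≈1.963661, sp=2, e=sp−y≈0.036339; I≈3.199541, D=e−e_prev≈0.111452; u=0·0.036339+2·3.199541+5/4·0.111452≈6.538397; next y=1/5·1.963661+1/4·6.538397≈2.027332
n=11: y≈2.027332, sp=2, e=sp−y≈-0.027332; I≈3.172210, D=e−e_prev≈-0.063670; u=0·(-0.027332)+2·3.172210+5/4·(-0.063670)≈6.264832; next y=1/5·2.027332+1/4·6.264832≈1.971674
n=12: y≈1.971674, sp=2, e=sp−y≈0.028326; I≈3.200535, D=e−e_prev≈0.055657; u=0·0.028326+2·3.200535+5/4·0.055657≈6.470643; next y=1/5·1.971674+1/4·6.470643≈2.011996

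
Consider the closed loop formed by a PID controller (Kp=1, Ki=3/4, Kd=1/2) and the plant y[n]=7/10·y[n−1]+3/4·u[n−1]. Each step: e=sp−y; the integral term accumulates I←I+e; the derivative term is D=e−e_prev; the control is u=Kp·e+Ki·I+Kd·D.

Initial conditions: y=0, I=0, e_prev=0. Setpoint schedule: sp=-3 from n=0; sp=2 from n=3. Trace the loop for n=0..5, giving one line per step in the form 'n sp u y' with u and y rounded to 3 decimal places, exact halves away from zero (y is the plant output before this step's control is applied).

0 -3 -6.750 0.000
1 -3 3.891 -5.063
2 -3 -7.076 -0.626
3 2 16.130 -5.745
4 2 -14.218 8.076
5 2 17.580 -5.011

(exact arithmetic carried between steps; '≈' marks a value shown rounded to 6 d.p. or computed from one; I and e_prev carry over from the previous line; the table rounds u and y to 3 d.p., halves away from zero)
n=0: y=0, sp=-3, e=sp−y=-3; I=-3, D=e−e_prev=-3; u=1·(-3)+3/4·(-3)+1/2·(-3)=-6.75; next y=7/10·0+3/4·(-6.75)=-5.0625
n=1: y=-5.0625, sp=-3, e=sp−y=2.0625; I=-0.9375, D=e−e_prev=5.0625; u=1·2.0625+3/4·(-0.9375)+1/2·5.0625=3.890625; next y=7/10·(-5.0625)+3/4·3.890625≈-0.625781
n=2: y≈-0.625781, sp=-3, e=sp−y≈-2.374219; I≈-3.311719, D=e−e_prev≈-4.436719; u=1·(-2.374219)+3/4·(-3.311719)+1/2·(-4.436719)≈-7.076367; next y=7/10·(-0.625781)+3/4·(-7.076367)≈-5.745322
n=3: y≈-5.745322, sp=2, e=sp−y≈7.745322; I≈4.433604, D=e−e_prev≈10.119541; u=1·7.745322+3/4·4.433604+1/2·10.119541≈16.130295; next y=7/10·(-5.745322)+3/4·16.130295≈8.075996
n=4: y≈8.075996, sp=2, e=sp−y≈-6.075996; I≈-1.642392, D=e−e_prev≈-13.821318; u=1·(-6.075996)+3/4·(-1.642392)+1/2·(-13.821318)≈-14.218449; next y=7/10·8.075996+3/4·(-14.218449)≈-5.010640
n=5: y≈-5.010640, sp=2, e=sp−y≈7.010640; I≈5.368247, D=e−e_prev≈13.086636; u=1·7.010640+3/4·5.368247+1/2·13.086636≈17.580143; next y=7/10·(-5.010640)+3/4·17.580143≈9.677660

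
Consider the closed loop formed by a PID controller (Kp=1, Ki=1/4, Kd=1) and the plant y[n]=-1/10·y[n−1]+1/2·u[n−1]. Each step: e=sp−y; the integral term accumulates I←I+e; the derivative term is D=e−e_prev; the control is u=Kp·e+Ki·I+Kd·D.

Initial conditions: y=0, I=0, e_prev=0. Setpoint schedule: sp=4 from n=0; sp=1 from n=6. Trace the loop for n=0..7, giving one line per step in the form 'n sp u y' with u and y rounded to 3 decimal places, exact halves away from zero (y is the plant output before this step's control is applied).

(exact arithmetic carried between steps; '≈' marks a value shown rounded to 6 d.p. or computed from one; I and e_prev carry over from the previous line; the table rounds u and y to 3 d.p., halves away from zero)
n=0: y=0, sp=4, e=sp−y=4; I=4, D=e−e_prev=4; u=1·4+1/4·4+1·4=9; next y=-1/10·0+1/2·9=4.5
n=1: y=4.5, sp=4, e=sp−y=-0.5; I=3.5, D=e−e_prev=-4.5; u=1·(-0.5)+1/4·3.5+1·(-4.5)=-4.125; next y=-1/10·4.5+1/2·(-4.125)=-2.5125
n=2: y=-2.5125, sp=4, e=sp−y=6.5125; I=10.0125, D=e−e_prev=7.0125; u=1·6.5125+1/4·10.0125+1·7.0125=16.028125; next y=-1/10·(-2.5125)+1/2·16.028125≈8.265313
n=3: y≈8.265313, sp=4, e=sp−y≈-4.265313; I≈5.747188, D=e−e_prev≈-10.777813; u=1·(-4.265313)+1/4·5.747188+1·(-10.777813)≈-13.606328; next y=-1/10·8.265313+1/2·(-13.606328)≈-7.629695
n=4: y≈-7.629695, sp=4, e=sp−y≈11.629695; I≈17.376883, D=e−e_prev≈15.895008; u=1·11.629695+1/4·17.376883+1·15.895008≈31.868924; next y=-1/10·(-7.629695)+1/2·31.868924≈16.697431
n=5: y≈16.697431, sp=4, e=sp−y≈-12.697431; I≈4.679451, D=e−e_prev≈-24.327127; u=1·(-12.697431)+1/4·4.679451+1·(-24.327127)≈-35.854695; next y=-1/10·16.697431+1/2·(-35.854695)≈-19.597091
n=6: y≈-19.597091, sp=1, e=sp−y≈20.597091; I≈25.276542, D=e−e_prev≈33.294522; u=1·20.597091+1/4·25.276542+1·33.294522≈60.210749; next y=-1/10·(-19.597091)+1/2·60.210749≈32.065083
n=7: y≈32.065083, sp=1, e=sp−y≈-31.065083; I≈-5.788541, D=e−e_prev≈-51.662174; u=1·(-31.065083)+1/4·(-5.788541)+1·(-51.662174)≈-84.174393; next y=-1/10·32.065083+1/2·(-84.174393)≈-45.293705

0 4 9.000 0.000
1 4 -4.125 4.500
2 4 16.028 -2.513
3 4 -13.606 8.265
4 4 31.869 -7.630
5 4 -35.855 16.697
6 1 60.211 -19.597
7 1 -84.174 32.065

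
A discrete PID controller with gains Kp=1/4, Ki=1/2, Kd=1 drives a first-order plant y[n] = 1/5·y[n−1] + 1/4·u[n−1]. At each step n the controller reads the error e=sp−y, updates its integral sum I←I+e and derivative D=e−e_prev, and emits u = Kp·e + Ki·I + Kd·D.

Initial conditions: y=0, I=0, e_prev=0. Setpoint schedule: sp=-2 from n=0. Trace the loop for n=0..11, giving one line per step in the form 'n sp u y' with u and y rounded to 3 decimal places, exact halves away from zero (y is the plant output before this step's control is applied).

0 -2 -3.500 0.000
1 -2 -0.969 -0.875
2 -2 -3.207 -0.417
3 -2 -2.722 -0.885
4 -2 -3.796 -0.858
5 -2 -3.879 -1.120
6 -2 -4.453 -1.194
7 -2 -4.653 -1.352
8 -2 -4.992 -1.434
9 -2 -5.180 -1.535
10 -2 -5.396 -1.602
11 -2 -5.544 -1.669

(exact arithmetic carried between steps; '≈' marks a value shown rounded to 6 d.p. or computed from one; I and e_prev carry over from the previous line; the table rounds u and y to 3 d.p., halves away from zero)
n=0: y=0, sp=-2, e=sp−y=-2; I=-2, D=e−e_prev=-2; u=1/4·(-2)+1/2·(-2)+1·(-2)=-3.5; next y=1/5·0+1/4·(-3.5)=-0.875
n=1: y=-0.875, sp=-2, e=sp−y=-1.125; I=-3.125, D=e−e_prev=0.875; u=1/4·(-1.125)+1/2·(-3.125)+1·0.875=-0.96875; next y=1/5·(-0.875)+1/4·(-0.96875)≈-0.417188
n=2: y≈-0.417188, sp=-2, e=sp−y≈-1.582813; I≈-4.707813, D=e−e_prev≈-0.457813; u=1/4·(-1.582813)+1/2·(-4.707813)+1·(-0.457813)≈-3.207422; next y=1/5·(-0.417188)+1/4·(-3.207422)≈-0.885293
n=3: y≈-0.885293, sp=-2, e=sp−y≈-1.114707; I≈-5.822520, D=e−e_prev≈0.468105; u=1/4·(-1.114707)+1/2·(-5.822520)+1·0.468105≈-2.721831; next y=1/5·(-0.885293)+1/4·(-2.721831)≈-0.857516
n=4: y≈-0.857516, sp=-2, e=sp−y≈-1.142484; I≈-6.965003, D=e−e_prev≈-0.027777; u=1/4·(-1.142484)+1/2·(-6.965003)+1·(-0.027777)≈-3.795899; next y=1/5·(-0.857516)+1/4·(-3.795899)≈-1.120478
n=5: y≈-1.120478, sp=-2, e=sp−y≈-0.879522; I≈-7.844525, D=e−e_prev≈0.262962; u=1/4·(-0.879522)+1/2·(-7.844525)+1·0.262962≈-3.879181; next y=1/5·(-1.120478)+1/4·(-3.879181)≈-1.193891
n=6: y≈-1.193891, sp=-2, e=sp−y≈-0.806109; I≈-8.650634, D=e−e_prev≈0.073413; u=1/4·(-0.806109)+1/2·(-8.650634)+1·0.073413≈-4.453431; next y=1/5·(-1.193891)+1/4·(-4.453431)≈-1.352136
n=7: y≈-1.352136, sp=-2, e=sp−y≈-0.647864; I≈-9.298498, D=e−e_prev≈0.158245; u=1/4·(-0.647864)+1/2·(-9.298498)+1·0.158245≈-4.652970; next y=1/5·(-1.352136)+1/4·(-4.652970)≈-1.433670
n=8: y≈-1.433670, sp=-2, e=sp−y≈-0.566330; I≈-9.864828, D=e−e_prev≈0.081534; u=1/4·(-0.566330)+1/2·(-9.864828)+1·0.081534≈-4.992463; next y=1/5·(-1.433670)+1/4·(-4.992463)≈-1.534850
n=9: y≈-1.534850, sp=-2, e=sp−y≈-0.465150; I≈-10.329979, D=e−e_prev≈0.101180; u=1/4·(-0.465150)+1/2·(-10.329979)+1·0.101180≈-5.180097; next y=1/5·(-1.534850)+1/4·(-5.180097)≈-1.601994
n=10: y≈-1.601994, sp=-2, e=sp−y≈-0.398006; I≈-10.727985, D=e−e_prev≈0.067144; u=1/4·(-0.398006)+1/2·(-10.727985)+1·0.067144≈-5.396349; next y=1/5·(-1.601994)+1/4·(-5.396349)≈-1.669486
n=11: y≈-1.669486, sp=-2, e=sp−y≈-0.330514; I≈-11.058498, D=e−e_prev≈0.067492; u=1/4·(-0.330514)+1/2·(-11.058498)+1·0.067492≈-5.544386; next y=1/5·(-1.669486)+1/4·(-5.544386)≈-1.719994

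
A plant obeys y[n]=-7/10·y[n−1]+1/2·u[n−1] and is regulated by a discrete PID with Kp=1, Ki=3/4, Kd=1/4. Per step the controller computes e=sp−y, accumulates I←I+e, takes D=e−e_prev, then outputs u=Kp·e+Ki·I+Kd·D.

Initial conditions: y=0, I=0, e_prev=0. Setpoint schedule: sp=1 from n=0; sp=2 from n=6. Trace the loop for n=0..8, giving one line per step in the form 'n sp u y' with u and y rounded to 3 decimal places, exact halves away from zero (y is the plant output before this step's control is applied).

0 1 2.000 0.000
1 1 0.500 1.000
2 1 3.650 -0.450
3 1 -0.805 2.140
4 1 7.069 -1.901
5 1 -5.296 4.865
6 2 17.332 -6.053
7 2 -17.521 12.904
8 2 40.434 -17.793

(exact arithmetic carried between steps; '≈' marks a value shown rounded to 6 d.p. or computed from one; I and e_prev carry over from the previous line; the table rounds u and y to 3 d.p., halves away from zero)
n=0: y=0, sp=1, e=sp−y=1; I=1, D=e−e_prev=1; u=1·1+3/4·1+1/4·1=2; next y=-7/10·0+1/2·2=1
n=1: y=1, sp=1, e=sp−y=0; I=1, D=e−e_prev=-1; u=1·0+3/4·1+1/4·(-1)=0.5; next y=-7/10·1+1/2·0.5=-0.45
n=2: y=-0.45, sp=1, e=sp−y=1.45; I=2.45, D=e−e_prev=1.45; u=1·1.45+3/4·2.45+1/4·1.45=3.65; next y=-7/10·(-0.45)+1/2·3.65=2.14
n=3: y=2.14, sp=1, e=sp−y=-1.14; I=1.31, D=e−e_prev=-2.59; u=1·(-1.14)+3/4·1.31+1/4·(-2.59)=-0.805; next y=-7/10·2.14+1/2·(-0.805)=-1.9005
n=4: y=-1.9005, sp=1, e=sp−y=2.9005; I=4.2105, D=e−e_prev=4.0405; u=1·2.9005+3/4·4.2105+1/4·4.0405=7.0685; next y=-7/10·(-1.9005)+1/2·7.0685=4.8646
n=5: y=4.8646, sp=1, e=sp−y=-3.8646; I=0.3459, D=e−e_prev=-6.7651; u=1·(-3.8646)+3/4·0.3459+1/4·(-6.7651)=-5.29645; next y=-7/10·4.8646+1/2·(-5.29645)=-6.053445
n=6: y=-6.053445, sp=2, e=sp−y=8.053445; I=8.399345, D=e−e_prev=11.918045; u=1·8.053445+3/4·8.399345+1/4·11.918045=17.332465; next y=-7/10·(-6.053445)+1/2·17.332465=12.903644
n=7: y=12.903644, sp=2, e=sp−y=-10.903644; I=-2.504299, D=e−e_prev=-18.957089; u=1·(-10.903644)+3/4·(-2.504299)+1/4·(-18.957089)≈-17.521141; next y=-7/10·12.903644+1/2·(-17.521141)≈-17.793121
n=8: y≈-17.793121, sp=2, e=sp−y≈19.793121; I≈17.288822, D=e−e_prev≈30.696765; u=1·19.793121+3/4·17.288822+1/4·30.696765≈40.433929; next y=-7/10·(-17.793121)+1/2·40.433929≈32.672149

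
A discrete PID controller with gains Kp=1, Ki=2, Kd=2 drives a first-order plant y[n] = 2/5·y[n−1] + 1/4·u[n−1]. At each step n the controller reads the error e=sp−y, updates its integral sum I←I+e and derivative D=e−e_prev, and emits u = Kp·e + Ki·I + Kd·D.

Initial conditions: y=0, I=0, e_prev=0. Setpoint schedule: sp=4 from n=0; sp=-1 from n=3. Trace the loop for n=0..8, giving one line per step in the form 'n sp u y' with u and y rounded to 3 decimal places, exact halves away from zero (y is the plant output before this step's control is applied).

0 4 20.000 0.000
1 4 -5.000 5.000
2 4 24.250 0.750
3 -1 -30.813 6.363
4 -1 33.291 -5.158
5 -1 -38.522 6.259
6 -1 36.725 -7.127
7 -1 -45.080 6.331
8 -1 42.515 -8.738

(exact arithmetic carried between steps; '≈' marks a value shown rounded to 6 d.p. or computed from one; I and e_prev carry over from the previous line; the table rounds u and y to 3 d.p., halves away from zero)
n=0: y=0, sp=4, e=sp−y=4; I=4, D=e−e_prev=4; u=1·4+2·4+2·4=20; next y=2/5·0+1/4·20=5
n=1: y=5, sp=4, e=sp−y=-1; I=3, D=e−e_prev=-5; u=1·(-1)+2·3+2·(-5)=-5; next y=2/5·5+1/4·(-5)=0.75
n=2: y=0.75, sp=4, e=sp−y=3.25; I=6.25, D=e−e_prev=4.25; u=1·3.25+2·6.25+2·4.25=24.25; next y=2/5·0.75+1/4·24.25=6.3625
n=3: y=6.3625, sp=-1, e=sp−y=-7.3625; I=-1.1125, D=e−e_prev=-10.6125; u=1·(-7.3625)+2·(-1.1125)+2·(-10.6125)=-30.8125; next y=2/5·6.3625+1/4·(-30.8125)=-5.158125
n=4: y=-5.158125, sp=-1, e=sp−y=4.158125; I=3.045625, D=e−e_prev=11.520625; u=1·4.158125+2·3.045625+2·11.520625=33.290625; next y=2/5·(-5.158125)+1/4·33.290625≈6.259406
n=5: y≈6.259406, sp=-1, e=sp−y≈-7.259406; I≈-4.213781, D=e−e_prev≈-11.417531; u=1·(-7.259406)+2·(-4.213781)+2·(-11.417531)≈-38.522031; next y=2/5·6.259406+1/4·(-38.522031)≈-7.126745
n=6: y≈-7.126745, sp=-1, e=sp−y≈6.126745; I≈1.912964, D=e−e_prev≈13.386152; u=1·6.126745+2·1.912964+2·13.386152≈36.724977; next y=2/5·(-7.126745)+1/4·36.724977≈6.330546
n=7: y≈6.330546, sp=-1, e=sp−y≈-7.330546; I≈-5.417582, D=e−e_prev≈-13.457291; u=1·(-7.330546)+2·(-5.417582)+2·(-13.457291)≈-45.080293; next y=2/5·6.330546+1/4·(-45.080293)≈-8.737855
n=8: y≈-8.737855, sp=-1, e=sp−y≈7.737855; I≈2.320273, D=e−e_prev≈15.068401; u=1·7.737855+2·2.320273+2·15.068401≈42.515202; next y=2/5·(-8.737855)+1/4·42.515202≈7.133659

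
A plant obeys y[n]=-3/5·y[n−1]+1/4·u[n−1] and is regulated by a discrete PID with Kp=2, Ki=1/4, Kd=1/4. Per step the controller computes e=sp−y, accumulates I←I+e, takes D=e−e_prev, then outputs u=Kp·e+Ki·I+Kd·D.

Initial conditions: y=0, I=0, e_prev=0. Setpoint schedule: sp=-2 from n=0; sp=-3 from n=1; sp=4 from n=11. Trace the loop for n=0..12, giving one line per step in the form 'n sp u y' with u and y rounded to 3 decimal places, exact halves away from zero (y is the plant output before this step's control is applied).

(exact arithmetic carried between steps; '≈' marks a value shown rounded to 6 d.p. or computed from one; I and e_prev carry over from the previous line; the table rounds u and y to 3 d.p., halves away from zero)
n=0: y=0, sp=-2, e=sp−y=-2; I=-2, D=e−e_prev=-2; u=2·(-2)+1/4·(-2)+1/4·(-2)=-5; next y=-3/5·0+1/4·(-5)=-1.25
n=1: y=-1.25, sp=-3, e=sp−y=-1.75; I=-3.75, D=e−e_prev=0.25; u=2·(-1.75)+1/4·(-3.75)+1/4·0.25=-4.375; next y=-3/5·(-1.25)+1/4·(-4.375)=-0.34375
n=2: y=-0.34375, sp=-3, e=sp−y=-2.65625; I=-6.40625, D=e−e_prev=-0.90625; u=2·(-2.65625)+1/4·(-6.40625)+1/4·(-0.90625)=-7.140625; next y=-3/5·(-0.34375)+1/4·(-7.140625)≈-1.578906
n=3: y≈-1.578906, sp=-3, e=sp−y≈-1.421094; I≈-7.827344, D=e−e_prev≈1.235156; u=2·(-1.421094)+1/4·(-7.827344)+1/4·1.235156≈-4.490234; next y=-3/5·(-1.578906)+1/4·(-4.490234)≈-0.175215
n=4: y≈-0.175215, sp=-3, e=sp−y≈-2.824785; I≈-10.652129, D=e−e_prev≈-1.403691; u=2·(-2.824785)+1/4·(-10.652129)+1/4·(-1.403691)≈-8.663525; next y=-3/5·(-0.175215)+1/4·(-8.663525)≈-2.060752
n=5: y≈-2.060752, sp=-3, e=sp−y≈-0.939248; I≈-11.591376, D=e−e_prev≈1.885538; u=2·(-0.939248)+1/4·(-11.591376)+1/4·1.885538≈-4.304955; next y=-3/5·(-2.060752)+1/4·(-4.304955)≈0.160213
n=6: y≈0.160213, sp=-3, e=sp−y≈-3.160213; I≈-14.751589, D=e−e_prev≈-2.220965; u=2·(-3.160213)+1/4·(-14.751589)+1/4·(-2.220965)≈-10.563564; next y=-3/5·0.160213+1/4·(-10.563564)≈-2.737019
n=7: y≈-2.737019, sp=-3, e=sp−y≈-0.262981; I≈-15.014571, D=e−e_prev≈2.897231; u=2·(-0.262981)+1/4·(-15.014571)+1/4·2.897231≈-3.555297; next y=-3/5·(-2.737019)+1/4·(-3.555297)≈0.753387
n=8: y≈0.753387, sp=-3, e=sp−y≈-3.753387; I≈-18.767957, D=e−e_prev≈-3.490406; u=2·(-3.753387)+1/4·(-18.767957)+1/4·(-3.490406)≈-13.071364; next y=-3/5·0.753387+1/4·(-13.071364)≈-3.719873
n=9: y≈-3.719873, sp=-3, e=sp−y≈0.719873; I≈-18.048084, D=e−e_prev≈4.473260; u=2·0.719873+1/4·(-18.048084)+1/4·4.473260≈-1.953960; next y=-3/5·(-3.719873)+1/4·(-1.953960)≈1.743434
n=10: y≈1.743434, sp=-3, e=sp−y≈-4.743434; I≈-22.791518, D=e−e_prev≈-5.463307; u=2·(-4.743434)+1/4·(-22.791518)+1/4·(-5.463307)≈-16.550574; next y=-3/5·1.743434+1/4·(-16.550574)≈-5.183704
n=11: y≈-5.183704, sp=4, e=sp−y≈9.183704; I≈-13.607814, D=e−e_prev≈13.927138; u=2·9.183704+1/4·(-13.607814)+1/4·13.927138≈18.447239; next y=-3/5·(-5.183704)+1/4·18.447239≈7.722032
n=12: y≈7.722032, sp=4, e=sp−y≈-3.722032; I≈-17.329846, D=e−e_prev≈-12.905736; u=2·(-3.722032)+1/4·(-17.329846)+1/4·(-12.905736)≈-15.002960; next y=-3/5·7.722032+1/4·(-15.002960)≈-8.383959

0 -2 -5.000 0.000
1 -3 -4.375 -1.250
2 -3 -7.141 -0.344
3 -3 -4.490 -1.579
4 -3 -8.664 -0.175
5 -3 -4.305 -2.061
6 -3 -10.564 0.160
7 -3 -3.555 -2.737
8 -3 -13.071 0.753
9 -3 -1.954 -3.720
10 -3 -16.551 1.743
11 4 18.447 -5.184
12 4 -15.003 7.722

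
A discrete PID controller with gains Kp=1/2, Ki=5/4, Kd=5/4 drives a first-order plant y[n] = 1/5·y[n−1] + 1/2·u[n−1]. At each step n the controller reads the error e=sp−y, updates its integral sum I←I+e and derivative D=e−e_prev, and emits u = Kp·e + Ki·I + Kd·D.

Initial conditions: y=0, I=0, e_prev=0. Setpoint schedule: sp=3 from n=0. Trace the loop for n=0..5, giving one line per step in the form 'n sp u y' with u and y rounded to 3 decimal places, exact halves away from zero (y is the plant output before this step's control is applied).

0 3 9.000 0.000
1 3 -4.500 4.500
2 3 16.800 -1.350
3 3 -13.515 8.130
4 3 31.707 -5.132
5 3 -34.582 14.827

(exact arithmetic carried between steps; '≈' marks a value shown rounded to 6 d.p. or computed from one; I and e_prev carry over from the previous line; the table rounds u and y to 3 d.p., halves away from zero)
n=0: y=0, sp=3, e=sp−y=3; I=3, D=e−e_prev=3; u=1/2·3+5/4·3+5/4·3=9; next y=1/5·0+1/2·9=4.5
n=1: y=4.5, sp=3, e=sp−y=-1.5; I=1.5, D=e−e_prev=-4.5; u=1/2·(-1.5)+5/4·1.5+5/4·(-4.5)=-4.5; next y=1/5·4.5+1/2·(-4.5)=-1.35
n=2: y=-1.35, sp=3, e=sp−y=4.35; I=5.85, D=e−e_prev=5.85; u=1/2·4.35+5/4·5.85+5/4·5.85=16.8; next y=1/5·(-1.35)+1/2·16.8=8.13
n=3: y=8.13, sp=3, e=sp−y=-5.13; I=0.72, D=e−e_prev=-9.48; u=1/2·(-5.13)+5/4·0.72+5/4·(-9.48)=-13.515; next y=1/5·8.13+1/2·(-13.515)=-5.1315
n=4: y=-5.1315, sp=3, e=sp−y=8.1315; I=8.8515, D=e−e_prev=13.2615; u=1/2·8.1315+5/4·8.8515+5/4·13.2615=31.707; next y=1/5·(-5.1315)+1/2·31.707=14.8272
n=5: y=14.8272, sp=3, e=sp−y=-11.8272; I=-2.9757, D=e−e_prev=-19.9587; u=1/2·(-11.8272)+5/4·(-2.9757)+5/4·(-19.9587)=-34.5816; next y=1/5·14.8272+1/2·(-34.5816)=-14.32536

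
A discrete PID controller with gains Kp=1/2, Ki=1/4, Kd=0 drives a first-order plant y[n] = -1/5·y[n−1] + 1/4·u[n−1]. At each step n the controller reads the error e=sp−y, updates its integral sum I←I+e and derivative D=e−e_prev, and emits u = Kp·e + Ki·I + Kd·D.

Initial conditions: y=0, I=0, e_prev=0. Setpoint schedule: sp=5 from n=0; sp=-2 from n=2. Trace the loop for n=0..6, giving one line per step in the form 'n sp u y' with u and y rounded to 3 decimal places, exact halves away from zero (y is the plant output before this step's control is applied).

0 5 3.750 0.000
1 5 4.297 0.938
2 -2 0.101 0.887
3 -2 0.158 -0.152
4 -2 -0.470 0.070
5 -2 -0.837 -0.132
6 -2 -1.265 -0.183

(exact arithmetic carried between steps; '≈' marks a value shown rounded to 6 d.p. or computed from one; I and e_prev carry over from the previous line; the table rounds u and y to 3 d.p., halves away from zero)
n=0: y=0, sp=5, e=sp−y=5; I=5, D=e−e_prev=5; u=1/2·5+1/4·5+0·5=3.75; next y=-1/5·0+1/4·3.75=0.9375
n=1: y=0.9375, sp=5, e=sp−y=4.0625; I=9.0625, D=e−e_prev=-0.9375; u=1/2·4.0625+1/4·9.0625+0·(-0.9375)=4.296875; next y=-1/5·0.9375+1/4·4.296875≈0.886719
n=2: y≈0.886719, sp=-2, e=sp−y≈-2.886719; I≈6.175781, D=e−e_prev≈-6.949219; u=1/2·(-2.886719)+1/4·6.175781+0·(-6.949219)≈0.100586; next y=-1/5·0.886719+1/4·0.100586≈-0.152197
n=3: y≈-0.152197, sp=-2, e=sp−y≈-1.847803; I≈4.327979, D=e−e_prev≈1.038916; u=1/2·(-1.847803)+1/4·4.327979+0·1.038916≈0.158093; next y=-1/5·(-0.152197)+1/4·0.158093≈0.069963
n=4: y≈0.069963, sp=-2, e=sp−y≈-2.069963; I≈2.258016, D=e−e_prev≈-0.222160; u=1/2·(-2.069963)+1/4·2.258016+0·(-0.222160)≈-0.470477; next y=-1/5·0.069963+1/4·(-0.470477)≈-0.131612
n=5: y≈-0.131612, sp=-2, e=sp−y≈-1.868388; I≈0.389628, D=e−e_prev≈0.201575; u=1/2·(-1.868388)+1/4·0.389628+0·0.201575≈-0.836787; next y=-1/5·(-0.131612)+1/4·(-0.836787)≈-0.182874
n=6: y≈-0.182874, sp=-2, e=sp−y≈-1.817126; I≈-1.427498, D=e−e_prev≈0.051262; u=1/2·(-1.817126)+1/4·(-1.427498)+0·0.051262≈-1.265437; next y=-1/5·(-0.182874)+1/4·(-1.265437)≈-0.279784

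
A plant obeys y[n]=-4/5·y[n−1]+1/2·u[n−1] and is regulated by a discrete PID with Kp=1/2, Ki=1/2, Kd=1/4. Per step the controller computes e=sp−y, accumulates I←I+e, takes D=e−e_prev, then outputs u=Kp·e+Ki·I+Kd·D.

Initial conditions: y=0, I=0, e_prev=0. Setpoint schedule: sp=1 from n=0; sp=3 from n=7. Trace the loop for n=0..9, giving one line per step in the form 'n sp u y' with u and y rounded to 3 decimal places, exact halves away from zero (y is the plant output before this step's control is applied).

0 1 1.250 0.000
1 1 0.719 0.625
2 1 2.020 -0.141
3 1 0.820 1.122
4 1 3.087 -0.488
5 1 0.401 1.934
6 1 4.640 -1.346
7 3 1.564 3.397
8 3 8.718 -1.936
9 3 0.048 5.908

(exact arithmetic carried between steps; '≈' marks a value shown rounded to 6 d.p. or computed from one; I and e_prev carry over from the previous line; the table rounds u and y to 3 d.p., halves away from zero)
n=0: y=0, sp=1, e=sp−y=1; I=1, D=e−e_prev=1; u=1/2·1+1/2·1+1/4·1=1.25; next y=-4/5·0+1/2·1.25=0.625
n=1: y=0.625, sp=1, e=sp−y=0.375; I=1.375, D=e−e_prev=-0.625; u=1/2·0.375+1/2·1.375+1/4·(-0.625)=0.71875; next y=-4/5·0.625+1/2·0.71875=-0.140625
n=2: y=-0.140625, sp=1, e=sp−y=1.140625; I=2.515625, D=e−e_prev=0.765625; u=1/2·1.140625+1/2·2.515625+1/4·0.765625≈2.019531; next y=-4/5·(-0.140625)+1/2·2.019531≈1.122266
n=3: y≈1.122266, sp=1, e=sp−y≈-0.122266; I≈2.393359, D=e−e_prev≈-1.262891; u=1/2·(-0.122266)+1/2·2.393359+1/4·(-1.262891)≈0.819824; next y=-4/5·1.122266+1/2·0.819824≈-0.487900
n=4: y≈-0.487900, sp=1, e=sp−y≈1.487900; I≈3.881260, D=e−e_prev≈1.610166; u=1/2·1.487900+1/2·3.881260+1/4·1.610166≈3.087122; next y=-4/5·(-0.487900)+1/2·3.087122≈1.933881
n=5: y≈1.933881, sp=1, e=sp−y≈-0.933881; I≈2.947379, D=e−e_prev≈-2.421781; u=1/2·(-0.933881)+1/2·2.947379+1/4·(-2.421781)≈0.401303; next y=-4/5·1.933881+1/2·0.401303≈-1.346453
n=6: y≈-1.346453, sp=1, e=sp−y≈2.346453; I≈5.293832, D=e−e_prev≈3.280334; u=1/2·2.346453+1/2·5.293832+1/4·3.280334≈4.640226; next y=-4/5·(-1.346453)+1/2·4.640226≈3.397276
n=7: y≈3.397276, sp=3, e=sp−y≈-0.397276; I≈4.896556, D=e−e_prev≈-2.743729; u=1/2·(-0.397276)+1/2·4.896556+1/4·(-2.743729)≈1.563708; next y=-4/5·3.397276+1/2·1.563708≈-1.935966
n=8: y≈-1.935966, sp=3, e=sp−y≈4.935966; I≈9.832523, D=e−e_prev≈5.333242; u=1/2·4.935966+1/2·9.832523+1/4·5.333242≈8.717555; next y=-4/5·(-1.935966)+1/2·8.717555≈5.907551
n=9: y≈5.907551, sp=3, e=sp−y≈-2.907551; I≈6.924972, D=e−e_prev≈-7.843517; u=1/2·(-2.907551)+1/2·6.924972+1/4·(-7.843517)≈0.047831; next y=-4/5·5.907551+1/2·0.047831≈-4.702125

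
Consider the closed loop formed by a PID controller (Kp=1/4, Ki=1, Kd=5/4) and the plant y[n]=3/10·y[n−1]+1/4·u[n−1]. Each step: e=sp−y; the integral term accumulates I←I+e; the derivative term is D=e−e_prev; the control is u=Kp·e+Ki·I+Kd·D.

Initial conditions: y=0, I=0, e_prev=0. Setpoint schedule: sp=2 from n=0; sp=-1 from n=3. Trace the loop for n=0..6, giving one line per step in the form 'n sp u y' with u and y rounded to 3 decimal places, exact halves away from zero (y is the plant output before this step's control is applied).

0 2 5.000 0.000
1 2 1.375 1.250
2 2 5.016 0.719
3 -1 -3.744 1.470
4 -1 3.387 -0.495
5 -1 -2.557 0.698
6 -1 0.056 -0.430

(exact arithmetic carried between steps; '≈' marks a value shown rounded to 6 d.p. or computed from one; I and e_prev carry over from the previous line; the table rounds u and y to 3 d.p., halves away from zero)
n=0: y=0, sp=2, e=sp−y=2; I=2, D=e−e_prev=2; u=1/4·2+1·2+5/4·2=5; next y=3/10·0+1/4·5=1.25
n=1: y=1.25, sp=2, e=sp−y=0.75; I=2.75, D=e−e_prev=-1.25; u=1/4·0.75+1·2.75+5/4·(-1.25)=1.375; next y=3/10·1.25+1/4·1.375=0.71875
n=2: y=0.71875, sp=2, e=sp−y=1.28125; I=4.03125, D=e−e_prev=0.53125; u=1/4·1.28125+1·4.03125+5/4·0.53125=5.015625; next y=3/10·0.71875+1/4·5.015625≈1.469531
n=3: y≈1.469531, sp=-1, e=sp−y≈-2.469531; I≈1.561719, D=e−e_prev≈-3.750781; u=1/4·(-2.469531)+1·1.561719+5/4·(-3.750781)≈-3.744141; next y=3/10·1.469531+1/4·(-3.744141)≈-0.495176
n=4: y≈-0.495176, sp=-1, e=sp−y≈-0.504824; I≈1.056895, D=e−e_prev≈1.964707; u=1/4·(-0.504824)+1·1.056895+5/4·1.964707≈3.386572; next y=3/10·(-0.495176)+1/4·3.386572≈0.698090
n=5: y≈0.698090, sp=-1, e=sp−y≈-1.698090; I≈-0.641196, D=e−e_prev≈-1.193266; u=1/4·(-1.698090)+1·(-0.641196)+5/4·(-1.193266)≈-2.557301; next y=3/10·0.698090+1/4·(-2.557301)≈-0.429898
n=6: y≈-0.429898, sp=-1, e=sp−y≈-0.570102; I≈-1.211298, D=e−e_prev≈1.127988; u=1/4·(-0.570102)+1·(-1.211298)+5/4·1.127988≈0.056163; next y=3/10·(-0.429898)+1/4·0.056163≈-0.114929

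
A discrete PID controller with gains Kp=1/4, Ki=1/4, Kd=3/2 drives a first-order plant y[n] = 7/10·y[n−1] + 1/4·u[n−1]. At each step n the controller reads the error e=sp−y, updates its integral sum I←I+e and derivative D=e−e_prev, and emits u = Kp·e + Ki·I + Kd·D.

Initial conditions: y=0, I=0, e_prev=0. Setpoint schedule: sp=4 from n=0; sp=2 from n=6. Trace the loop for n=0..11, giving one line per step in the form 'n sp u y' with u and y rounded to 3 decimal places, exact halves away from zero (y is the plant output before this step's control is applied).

0 4 8.000 0.000
1 4 -1.000 2.000
2 4 4.200 1.150
3 4 2.228 1.855
4 4 3.821 1.855
5 4 3.560 2.254
6 2 0.167 2.468
7 2 4.768 1.769
8 2 2.455 2.430
9 2 3.570 2.315
10 2 2.922 2.513
11 2 3.138 2.490

(exact arithmetic carried between steps; '≈' marks a value shown rounded to 6 d.p. or computed from one; I and e_prev carry over from the previous line; the table rounds u and y to 3 d.p., halves away from zero)
n=0: y=0, sp=4, e=sp−y=4; I=4, D=e−e_prev=4; u=1/4·4+1/4·4+3/2·4=8; next y=7/10·0+1/4·8=2
n=1: y=2, sp=4, e=sp−y=2; I=6, D=e−e_prev=-2; u=1/4·2+1/4·6+3/2·(-2)=-1; next y=7/10·2+1/4·(-1)=1.15
n=2: y=1.15, sp=4, e=sp−y=2.85; I=8.85, D=e−e_prev=0.85; u=1/4·2.85+1/4·8.85+3/2·0.85=4.2; next y=7/10·1.15+1/4·4.2=1.855
n=3: y=1.855, sp=4, e=sp−y=2.145; I=10.995, D=e−e_prev=-0.705; u=1/4·2.145+1/4·10.995+3/2·(-0.705)=2.2275; next y=7/10·1.855+1/4·2.2275=1.855375
n=4: y=1.855375, sp=4, e=sp−y=2.144625; I=13.139625, D=e−e_prev=-0.000375; u=1/4·2.144625+1/4·13.139625+3/2·(-0.000375)=3.8205; next y=7/10·1.855375+1/4·3.8205≈2.253888
n=5: y≈2.253888, sp=4, e=sp−y≈1.746113; I≈14.885738, D=e−e_prev≈-0.398513; u=1/4·1.746113+1/4·14.885738+3/2·(-0.398513)≈3.560194; next y=7/10·2.253888+1/4·3.560194≈2.467770
n=6: y≈2.467770, sp=2, e=sp−y≈-0.467770; I≈14.417968, D=e−e_prev≈-2.213882; u=1/4·(-0.467770)+1/4·14.417968+3/2·(-2.213882)≈0.166726; next y=7/10·2.467770+1/4·0.166726≈1.769120
n=7: y≈1.769120, sp=2, e=sp−y≈0.230880; I≈14.648847, D=e−e_prev≈0.698649; u=1/4·0.230880+1/4·14.648847+3/2·0.698649≈4.767906; next y=7/10·1.769120+1/4·4.767906≈2.430361
n=8: y≈2.430361, sp=2, e=sp−y≈-0.430361; I≈14.218487, D=e−e_prev≈-0.661240; u=1/4·(-0.430361)+1/4·14.218487+3/2·(-0.661240)≈2.455171; next y=7/10·2.430361+1/4·2.455171≈2.315045
n=9: y≈2.315045, sp=2, e=sp−y≈-0.315045; I≈13.903442, D=e−e_prev≈0.115315; u=1/4·(-0.315045)+1/4·13.903442+3/2·0.115315≈3.570072; next y=7/10·2.315045+1/4·3.570072≈2.513050
n=10: y≈2.513050, sp=2, e=sp−y≈-0.513050; I≈13.390392, D=e−e_prev≈-0.198004; u=1/4·(-0.513050)+1/4·13.390392+3/2·(-0.198004)≈2.922329; next y=7/10·2.513050+1/4·2.922329≈2.489717
n=11: y≈2.489717, sp=2, e=sp−y≈-0.489717; I≈12.900675, D=e−e_prev≈0.023333; u=1/4·(-0.489717)+1/4·12.900675+3/2·0.023333≈3.137739; next y=7/10·2.489717+1/4·3.137739≈2.527237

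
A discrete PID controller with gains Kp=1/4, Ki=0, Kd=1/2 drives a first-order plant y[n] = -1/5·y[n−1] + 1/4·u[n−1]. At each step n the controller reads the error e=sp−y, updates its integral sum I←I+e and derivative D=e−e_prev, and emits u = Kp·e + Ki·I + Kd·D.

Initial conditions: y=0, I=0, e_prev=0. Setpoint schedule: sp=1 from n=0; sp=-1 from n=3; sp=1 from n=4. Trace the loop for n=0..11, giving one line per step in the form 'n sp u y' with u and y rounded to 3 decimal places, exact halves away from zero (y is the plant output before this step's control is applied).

(exact arithmetic carried between steps; '≈' marks a value shown rounded to 6 d.p. or computed from one; I and e_prev carry over from the previous line; the table rounds u and y to 3 d.p., halves away from zero)
n=0: y=0, sp=1, e=sp−y=1; I=1, D=e−e_prev=1; u=1/4·1+0·1+1/2·1=0.75; next y=-1/5·0+1/4·0.75=0.1875
n=1: y=0.1875, sp=1, e=sp−y=0.8125; I=1.8125, D=e−e_prev=-0.1875; u=1/4·0.8125+0·1.8125+1/2·(-0.1875)=0.109375; next y=-1/5·0.1875+1/4·0.109375≈-0.010156
n=2: y≈-0.010156, sp=1, e=sp−y≈1.010156; I≈2.822656, D=e−e_prev≈0.197656; u=1/4·1.010156+0·2.822656+1/2·0.197656≈0.351367; next y=-1/5·(-0.010156)+1/4·0.351367≈0.089873
n=3: y≈0.089873, sp=-1, e=sp−y≈-1.089873; I≈1.732783, D=e−e_prev≈-2.100029; u=1/4·(-1.089873)+0·1.732783+1/2·(-2.100029)≈-1.322483; next y=-1/5·0.089873+1/4·(-1.322483)≈-0.348595
n=4: y≈-0.348595, sp=1, e=sp−y≈1.348595; I≈3.081379, D=e−e_prev≈2.438468; u=1/4·1.348595+0·3.081379+1/2·2.438468≈1.556383; next y=-1/5·(-0.348595)+1/4·1.556383≈0.458815
n=5: y≈0.458815, sp=1, e=sp−y≈0.541185; I≈3.622564, D=e−e_prev≈-0.807410; u=1/4·0.541185+0·3.622564+1/2·(-0.807410)≈-0.268409; next y=-1/5·0.458815+1/4·(-0.268409)≈-0.158865
n=6: y≈-0.158865, sp=1, e=sp−y≈1.158865; I≈4.781429, D=e−e_prev≈0.617680; u=1/4·1.158865+0·4.781429+1/2·0.617680≈0.598556; next y=-1/5·(-0.158865)+1/4·0.598556≈0.181412
n=7: y≈0.181412, sp=1, e=sp−y≈0.818588; I≈5.600017, D=e−e_prev≈-0.340277; u=1/4·0.818588+0·5.600017+1/2·(-0.340277)≈0.034508; next y=-1/5·0.181412+1/4·0.034508≈-0.027655
n=8: y≈-0.027655, sp=1, e=sp−y≈1.027655; I≈6.627672, D=e−e_prev≈0.209067; u=1/4·1.027655+0·6.627672+1/2·0.209067≈0.361448; next y=-1/5·(-0.027655)+1/4·0.361448≈0.095893
n=9: y≈0.095893, sp=1, e=sp−y≈0.904107; I≈7.531779, D=e−e_prev≈-0.123548; u=1/4·0.904107+0·7.531779+1/2·(-0.123548)≈0.164253; next y=-1/5·0.095893+1/4·0.164253≈0.021885
n=10: y≈0.021885, sp=1, e=sp−y≈0.978115; I≈8.509895, D=e−e_prev≈0.074008; u=1/4·0.978115+0·8.509895+1/2·0.074008≈0.281533; next y=-1/5·0.021885+1/4·0.281533≈0.066006
n=11: y≈0.066006, sp=1, e=sp−y≈0.933994; I≈9.443888, D=e−e_prev≈-0.044122; u=1/4·0.933994+0·9.443888+1/2·(-0.044122)≈0.211438; next y=-1/5·0.066006+1/4·0.211438≈0.039658

0 1 0.750 0.000
1 1 0.109 0.188
2 1 0.351 -0.010
3 -1 -1.322 0.090
4 1 1.556 -0.349
5 1 -0.268 0.459
6 1 0.599 -0.159
7 1 0.035 0.181
8 1 0.361 -0.028
9 1 0.164 0.096
10 1 0.282 0.022
11 1 0.211 0.066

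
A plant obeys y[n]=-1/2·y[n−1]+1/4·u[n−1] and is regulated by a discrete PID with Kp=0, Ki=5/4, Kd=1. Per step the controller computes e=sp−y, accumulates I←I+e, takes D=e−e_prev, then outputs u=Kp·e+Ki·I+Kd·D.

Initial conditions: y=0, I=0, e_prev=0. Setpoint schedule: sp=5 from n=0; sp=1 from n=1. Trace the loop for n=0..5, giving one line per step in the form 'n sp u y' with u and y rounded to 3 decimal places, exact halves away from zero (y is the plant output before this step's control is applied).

0 5 11.250 0.000
1 1 -2.828 2.813
2 1 12.802 -2.113
3 1 -2.566 4.257
4 1 15.544 -2.770
5 1 -4.863 5.271

(exact arithmetic carried between steps; '≈' marks a value shown rounded to 6 d.p. or computed from one; I and e_prev carry over from the previous line; the table rounds u and y to 3 d.p., halves away from zero)
n=0: y=0, sp=5, e=sp−y=5; I=5, D=e−e_prev=5; u=0·5+5/4·5+1·5=11.25; next y=-1/2·0+1/4·11.25=2.8125
n=1: y=2.8125, sp=1, e=sp−y=-1.8125; I=3.1875, D=e−e_prev=-6.8125; u=0·(-1.8125)+5/4·3.1875+1·(-6.8125)=-2.828125; next y=-1/2·2.8125+1/4·(-2.828125)≈-2.113281
n=2: y≈-2.113281, sp=1, e=sp−y≈3.113281; I≈6.300781, D=e−e_prev≈4.925781; u=0·3.113281+5/4·6.300781+1·4.925781≈12.801758; next y=-1/2·(-2.113281)+1/4·12.801758≈4.257080
n=3: y≈4.257080, sp=1, e=sp−y≈-3.257080; I≈3.043701, D=e−e_prev≈-6.370361; u=0·(-3.257080)+5/4·3.043701+1·(-6.370361)≈-2.565735; next y=-1/2·4.257080+1/4·(-2.565735)≈-2.769974
n=4: y≈-2.769974, sp=1, e=sp−y≈3.769974; I≈6.813675, D=e−e_prev≈7.027054; u=0·3.769974+5/4·6.813675+1·7.027054≈15.544147; next y=-1/2·(-2.769974)+1/4·15.544147≈5.271024
n=5: y≈5.271024, sp=1, e=sp−y≈-4.271024; I≈2.542651, D=e−e_prev≈-8.040998; u=0·(-4.271024)+5/4·2.542651+1·(-8.040998)≈-4.862684; next y=-1/2·5.271024+1/4·(-4.862684)≈-3.851183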